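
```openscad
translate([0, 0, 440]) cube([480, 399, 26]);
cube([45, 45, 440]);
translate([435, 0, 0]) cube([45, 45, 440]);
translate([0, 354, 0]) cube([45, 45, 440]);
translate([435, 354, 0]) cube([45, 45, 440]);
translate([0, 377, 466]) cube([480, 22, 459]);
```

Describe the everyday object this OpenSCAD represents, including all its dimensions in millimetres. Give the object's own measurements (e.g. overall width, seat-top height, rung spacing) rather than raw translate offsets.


A chair. The seat is a 480×399×26 mm slab with its top at z = 466 mm, on four 45×45 mm corner legs (flush with the seat edges, standing on z = 0). A flat backrest 22 mm thick, 459 mm tall, spans the full seat width and rises from the seat top along its +y edge, rear face flush with the rear of the seat.


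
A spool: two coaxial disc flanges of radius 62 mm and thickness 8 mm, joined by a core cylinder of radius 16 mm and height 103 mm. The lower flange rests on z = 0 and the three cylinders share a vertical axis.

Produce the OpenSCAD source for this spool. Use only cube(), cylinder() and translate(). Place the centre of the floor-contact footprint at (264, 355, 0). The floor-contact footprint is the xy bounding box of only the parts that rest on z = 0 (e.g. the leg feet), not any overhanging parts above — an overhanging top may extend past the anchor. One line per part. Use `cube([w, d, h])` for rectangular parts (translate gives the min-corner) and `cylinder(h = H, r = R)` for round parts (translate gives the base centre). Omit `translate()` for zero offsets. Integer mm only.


translate([264, 355, 0]) cylinder(h = 8, r = 62);
translate([264, 355, 8]) cylinder(h = 103, r = 16);
translate([264, 355, 111]) cylinder(h = 8, r = 62);


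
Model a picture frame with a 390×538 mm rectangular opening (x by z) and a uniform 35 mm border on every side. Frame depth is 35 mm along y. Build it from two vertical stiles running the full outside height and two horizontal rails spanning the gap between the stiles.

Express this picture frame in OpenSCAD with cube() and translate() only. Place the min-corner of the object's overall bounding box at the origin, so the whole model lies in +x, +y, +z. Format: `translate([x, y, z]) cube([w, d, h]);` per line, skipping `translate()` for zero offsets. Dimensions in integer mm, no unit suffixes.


cube([35, 35, 608]);
translate([425, 0, 0]) cube([35, 35, 608]);
translate([35, 0, 0]) cube([390, 35, 35]);
translate([35, 0, 573]) cube([390, 35, 35]);


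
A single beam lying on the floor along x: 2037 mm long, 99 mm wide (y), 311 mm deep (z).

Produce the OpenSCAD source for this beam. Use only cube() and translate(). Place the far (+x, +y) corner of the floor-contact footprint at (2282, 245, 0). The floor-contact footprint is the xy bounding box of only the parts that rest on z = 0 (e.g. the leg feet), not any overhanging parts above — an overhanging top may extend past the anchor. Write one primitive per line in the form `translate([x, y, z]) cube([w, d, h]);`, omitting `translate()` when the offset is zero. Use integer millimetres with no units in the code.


translate([245, 146, 0]) cube([2037, 99, 311]);


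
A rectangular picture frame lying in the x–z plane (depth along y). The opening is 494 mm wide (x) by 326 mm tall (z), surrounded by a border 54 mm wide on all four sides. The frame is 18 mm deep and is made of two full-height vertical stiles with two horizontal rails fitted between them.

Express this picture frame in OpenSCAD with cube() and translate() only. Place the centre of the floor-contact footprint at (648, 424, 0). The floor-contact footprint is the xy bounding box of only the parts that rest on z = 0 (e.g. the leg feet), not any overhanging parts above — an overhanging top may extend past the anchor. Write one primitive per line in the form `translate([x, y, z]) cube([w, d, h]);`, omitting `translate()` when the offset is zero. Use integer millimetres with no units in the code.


translate([347, 415, 0]) cube([54, 18, 434]);
translate([895, 415, 0]) cube([54, 18, 434]);
translate([401, 415, 0]) cube([494, 18, 54]);
translate([401, 415, 380]) cube([494, 18, 54]);


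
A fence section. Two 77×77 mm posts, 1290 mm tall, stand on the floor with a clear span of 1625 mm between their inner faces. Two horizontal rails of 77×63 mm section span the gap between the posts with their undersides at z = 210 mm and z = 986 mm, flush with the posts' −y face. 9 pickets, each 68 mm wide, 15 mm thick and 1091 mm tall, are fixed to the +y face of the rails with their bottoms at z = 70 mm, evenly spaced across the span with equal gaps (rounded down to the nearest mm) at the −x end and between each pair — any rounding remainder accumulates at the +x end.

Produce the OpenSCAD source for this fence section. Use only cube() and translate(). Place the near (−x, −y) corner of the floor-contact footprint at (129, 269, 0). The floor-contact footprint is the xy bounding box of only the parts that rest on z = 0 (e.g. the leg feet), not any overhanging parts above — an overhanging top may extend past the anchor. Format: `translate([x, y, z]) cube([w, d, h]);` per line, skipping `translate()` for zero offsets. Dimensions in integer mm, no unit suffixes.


translate([129, 269, 0]) cube([77, 77, 1290]);
translate([1831, 269, 0]) cube([77, 77, 1290]);
translate([206, 269, 210]) cube([1625, 77, 63]);
translate([206, 269, 986]) cube([1625, 77, 63]);
translate([307, 346, 70]) cube([68, 15, 1091]);
translate([476, 346, 70]) cube([68, 15, 1091]);
translate([645, 346, 70]) cube([68, 15, 1091]);
translate([814, 346, 70]) cube([68, 15, 1091]);
translate([983, 346, 70]) cube([68, 15, 1091]);
translate([1152, 346, 70]) cube([68, 15, 1091]);
translate([1321, 346, 70]) cube([68, 15, 1091]);
translate([1490, 346, 70]) cube([68, 15, 1091]);
translate([1659, 346, 70]) cube([68, 15, 1091]);


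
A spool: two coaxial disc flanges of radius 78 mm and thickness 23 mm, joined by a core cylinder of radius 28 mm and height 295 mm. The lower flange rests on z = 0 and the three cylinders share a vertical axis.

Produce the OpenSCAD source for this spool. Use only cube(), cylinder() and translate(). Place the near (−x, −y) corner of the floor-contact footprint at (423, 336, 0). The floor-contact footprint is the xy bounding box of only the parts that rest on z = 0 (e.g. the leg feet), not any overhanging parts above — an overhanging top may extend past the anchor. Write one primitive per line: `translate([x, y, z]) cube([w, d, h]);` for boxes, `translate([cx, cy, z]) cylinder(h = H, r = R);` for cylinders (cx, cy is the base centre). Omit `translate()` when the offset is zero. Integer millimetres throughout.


translate([501, 414, 0]) cylinder(h = 23, r = 78);
translate([501, 414, 23]) cylinder(h = 295, r = 28);
translate([501, 414, 318]) cylinder(h = 23, r = 78);


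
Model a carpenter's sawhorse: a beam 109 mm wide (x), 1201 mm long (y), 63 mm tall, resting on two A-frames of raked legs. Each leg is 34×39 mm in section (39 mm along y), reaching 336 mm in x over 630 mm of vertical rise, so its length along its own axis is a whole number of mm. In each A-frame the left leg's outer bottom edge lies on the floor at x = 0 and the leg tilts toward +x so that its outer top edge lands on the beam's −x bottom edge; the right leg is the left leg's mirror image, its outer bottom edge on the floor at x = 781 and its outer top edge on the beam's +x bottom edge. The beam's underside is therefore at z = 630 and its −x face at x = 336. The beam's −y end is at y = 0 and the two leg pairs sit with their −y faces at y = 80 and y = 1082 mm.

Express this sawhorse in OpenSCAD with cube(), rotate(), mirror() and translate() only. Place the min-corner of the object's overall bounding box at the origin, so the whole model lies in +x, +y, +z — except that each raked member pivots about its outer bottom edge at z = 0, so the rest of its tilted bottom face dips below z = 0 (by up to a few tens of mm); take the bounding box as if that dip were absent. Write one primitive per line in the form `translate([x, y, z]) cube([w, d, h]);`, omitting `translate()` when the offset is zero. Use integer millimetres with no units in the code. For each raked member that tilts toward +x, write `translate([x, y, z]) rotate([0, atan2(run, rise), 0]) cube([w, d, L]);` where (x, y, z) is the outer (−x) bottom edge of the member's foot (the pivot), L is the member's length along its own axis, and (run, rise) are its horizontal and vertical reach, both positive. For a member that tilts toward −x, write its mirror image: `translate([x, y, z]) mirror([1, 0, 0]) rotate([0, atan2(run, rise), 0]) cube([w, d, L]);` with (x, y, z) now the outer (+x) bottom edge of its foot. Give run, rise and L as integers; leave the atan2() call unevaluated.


// leg length = √(336² + 630²) = 714
// right-leg outer foot x = 2·336 + 109 = 781
// beam min-corner = (336, 0, 630)
translate([336, 0, 630]) cube([109, 1201, 63]);
translate([0, 80, 0]) rotate([0, atan2(336, 630), 0]) cube([34, 39, 714]);
translate([781, 80, 0]) mirror([1, 0, 0]) rotate([0, atan2(336, 630), 0]) cube([34, 39, 714]);
translate([0, 1082, 0]) rotate([0, atan2(336, 630), 0]) cube([34, 39, 714]);
translate([781, 1082, 0]) mirror([1, 0, 0]) rotate([0, atan2(336, 630), 0]) cube([34, 39, 714]);


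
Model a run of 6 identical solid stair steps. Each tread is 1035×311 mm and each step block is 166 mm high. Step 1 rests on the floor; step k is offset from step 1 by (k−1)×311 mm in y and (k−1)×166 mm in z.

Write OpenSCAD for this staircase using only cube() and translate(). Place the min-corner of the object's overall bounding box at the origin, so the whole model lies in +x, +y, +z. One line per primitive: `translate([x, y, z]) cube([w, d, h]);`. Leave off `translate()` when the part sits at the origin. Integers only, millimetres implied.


cube([1035, 311, 166]);
translate([0, 311, 166]) cube([1035, 311, 166]);
translate([0, 622, 332]) cube([1035, 311, 166]);
translate([0, 933, 498]) cube([1035, 311, 166]);
translate([0, 1244, 664]) cube([1035, 311, 166]);
translate([0, 1555, 830]) cube([1035, 311, 166]);


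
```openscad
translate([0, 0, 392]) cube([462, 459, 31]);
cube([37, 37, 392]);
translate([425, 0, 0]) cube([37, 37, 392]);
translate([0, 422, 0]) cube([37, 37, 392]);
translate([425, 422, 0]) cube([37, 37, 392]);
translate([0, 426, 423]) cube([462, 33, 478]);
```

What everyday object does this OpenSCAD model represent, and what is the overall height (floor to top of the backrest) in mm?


A chair. The overall height is 901 mm.

A slab on four corner posts with a tall panel at the back — a chair. The seat slab sits at z = 392 with thickness 31, and the 478 mm backrest starts at the seat top, so the overall height is 392 + 31 + 478 = 901 mm.


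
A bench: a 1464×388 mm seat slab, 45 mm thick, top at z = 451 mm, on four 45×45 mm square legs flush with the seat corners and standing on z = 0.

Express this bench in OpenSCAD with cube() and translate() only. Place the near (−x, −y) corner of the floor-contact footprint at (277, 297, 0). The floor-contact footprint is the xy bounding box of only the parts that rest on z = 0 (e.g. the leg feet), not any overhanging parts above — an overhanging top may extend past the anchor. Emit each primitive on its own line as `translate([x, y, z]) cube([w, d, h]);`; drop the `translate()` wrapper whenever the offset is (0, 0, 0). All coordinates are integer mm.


translate([277, 297, 406]) cube([1464, 388, 45]);
translate([277, 297, 0]) cube([45, 45, 406]);
translate([277, 640, 0]) cube([45, 45, 406]);
translate([1696, 297, 0]) cube([45, 45, 406]);
translate([1696, 640, 0]) cube([45, 45, 406]);


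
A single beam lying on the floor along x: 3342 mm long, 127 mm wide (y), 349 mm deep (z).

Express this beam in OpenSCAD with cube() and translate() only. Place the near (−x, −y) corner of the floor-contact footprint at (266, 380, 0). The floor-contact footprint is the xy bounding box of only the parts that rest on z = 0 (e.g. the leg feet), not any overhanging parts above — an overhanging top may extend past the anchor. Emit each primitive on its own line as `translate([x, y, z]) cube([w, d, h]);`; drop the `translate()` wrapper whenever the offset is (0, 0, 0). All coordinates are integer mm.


translate([266, 380, 0]) cube([3342, 127, 349]);


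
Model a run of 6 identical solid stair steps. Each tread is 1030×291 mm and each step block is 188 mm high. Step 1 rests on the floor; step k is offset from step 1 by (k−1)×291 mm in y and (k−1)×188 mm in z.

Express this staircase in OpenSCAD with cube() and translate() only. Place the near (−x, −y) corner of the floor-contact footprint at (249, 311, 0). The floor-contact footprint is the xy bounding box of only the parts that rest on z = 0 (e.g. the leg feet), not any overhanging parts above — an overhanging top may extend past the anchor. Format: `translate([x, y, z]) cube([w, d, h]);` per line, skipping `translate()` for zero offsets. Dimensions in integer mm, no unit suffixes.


translate([249, 311, 0]) cube([1030, 291, 188]);
translate([249, 602, 188]) cube([1030, 291, 188]);
translate([249, 893, 376]) cube([1030, 291, 188]);
translate([249, 1184, 564]) cube([1030, 291, 188]);
translate([249, 1475, 752]) cube([1030, 291, 188]);
translate([249, 1766, 940]) cube([1030, 291, 188]);


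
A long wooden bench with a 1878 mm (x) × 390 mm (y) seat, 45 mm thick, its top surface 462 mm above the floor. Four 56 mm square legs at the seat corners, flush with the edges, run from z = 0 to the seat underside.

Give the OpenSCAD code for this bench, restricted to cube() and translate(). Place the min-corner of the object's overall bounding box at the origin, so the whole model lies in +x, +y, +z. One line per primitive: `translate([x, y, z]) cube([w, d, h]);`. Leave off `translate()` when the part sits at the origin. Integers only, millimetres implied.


// leg_h = 462 − 45 = 417
translate([0, 0, 417]) cube([1878, 390, 45]);
cube([56, 56, 417]);
translate([0, 334, 0]) cube([56, 56, 417]);
translate([1822, 0, 0]) cube([56, 56, 417]);
translate([1822, 334, 0]) cube([56, 56, 417]);


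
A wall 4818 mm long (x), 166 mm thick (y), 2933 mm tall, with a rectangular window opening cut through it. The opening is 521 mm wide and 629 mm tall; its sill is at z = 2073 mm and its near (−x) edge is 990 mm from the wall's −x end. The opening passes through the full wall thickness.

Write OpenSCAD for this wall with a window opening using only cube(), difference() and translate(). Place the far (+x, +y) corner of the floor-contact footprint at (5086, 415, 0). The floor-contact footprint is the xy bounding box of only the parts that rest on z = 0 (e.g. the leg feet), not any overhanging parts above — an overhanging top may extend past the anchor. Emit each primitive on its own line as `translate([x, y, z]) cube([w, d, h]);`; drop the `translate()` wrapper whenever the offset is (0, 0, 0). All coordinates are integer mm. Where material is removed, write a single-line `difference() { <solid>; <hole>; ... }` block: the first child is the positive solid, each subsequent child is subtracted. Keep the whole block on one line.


difference() { translate([268, 249, 0]) cube([4818, 166, 2933]); translate([1258, 249, 2073]) cube([521, 166, 629]); }


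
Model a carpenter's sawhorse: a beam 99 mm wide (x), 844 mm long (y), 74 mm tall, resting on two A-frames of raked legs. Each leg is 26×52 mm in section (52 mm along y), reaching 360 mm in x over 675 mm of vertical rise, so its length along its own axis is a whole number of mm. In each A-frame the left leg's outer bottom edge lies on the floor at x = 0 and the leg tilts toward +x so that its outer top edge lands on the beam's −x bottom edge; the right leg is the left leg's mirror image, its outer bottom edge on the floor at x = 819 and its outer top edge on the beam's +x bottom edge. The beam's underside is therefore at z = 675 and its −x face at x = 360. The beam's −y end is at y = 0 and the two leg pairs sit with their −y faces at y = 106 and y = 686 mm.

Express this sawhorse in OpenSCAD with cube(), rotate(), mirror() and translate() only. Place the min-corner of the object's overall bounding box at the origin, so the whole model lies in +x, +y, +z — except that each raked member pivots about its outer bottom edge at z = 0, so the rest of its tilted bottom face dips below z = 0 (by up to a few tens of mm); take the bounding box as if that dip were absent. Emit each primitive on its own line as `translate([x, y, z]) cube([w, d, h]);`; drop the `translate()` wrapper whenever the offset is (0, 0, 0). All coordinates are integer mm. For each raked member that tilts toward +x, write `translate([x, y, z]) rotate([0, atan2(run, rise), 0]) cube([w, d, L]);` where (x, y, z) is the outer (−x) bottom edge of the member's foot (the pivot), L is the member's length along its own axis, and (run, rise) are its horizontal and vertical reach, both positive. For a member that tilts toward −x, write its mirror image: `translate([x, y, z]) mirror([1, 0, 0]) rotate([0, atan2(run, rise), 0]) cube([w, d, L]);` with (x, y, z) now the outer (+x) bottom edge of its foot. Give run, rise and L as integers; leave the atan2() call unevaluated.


translate([360, 0, 675]) cube([99, 844, 74]);
translate([0, 106, 0]) rotate([0, atan2(360, 675), 0]) cube([26, 52, 765]);
translate([819, 106, 0]) mirror([1, 0, 0]) rotate([0, atan2(360, 675), 0]) cube([26, 52, 765]);
translate([0, 686, 0]) rotate([0, atan2(360, 675), 0]) cube([26, 52, 765]);
translate([819, 686, 0]) mirror([1, 0, 0]) rotate([0, atan2(360, 675), 0]) cube([26, 52, 765]);


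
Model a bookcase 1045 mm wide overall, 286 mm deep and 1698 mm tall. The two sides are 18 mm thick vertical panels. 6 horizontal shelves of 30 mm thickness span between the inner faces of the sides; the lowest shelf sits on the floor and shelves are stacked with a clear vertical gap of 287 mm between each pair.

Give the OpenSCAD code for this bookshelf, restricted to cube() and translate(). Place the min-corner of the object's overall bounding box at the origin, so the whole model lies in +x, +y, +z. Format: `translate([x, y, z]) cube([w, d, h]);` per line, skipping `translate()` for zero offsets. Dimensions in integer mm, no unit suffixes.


cube([18, 286, 1698]);
translate([1027, 0, 0]) cube([18, 286, 1698]);
translate([18, 0, 0]) cube([1009, 286, 30]);
translate([18, 0, 317]) cube([1009, 286, 30]);
translate([18, 0, 634]) cube([1009, 286, 30]);
translate([18, 0, 951]) cube([1009, 286, 30]);
translate([18, 0, 1268]) cube([1009, 286, 30]);
translate([18, 0, 1585]) cube([1009, 286, 30]);


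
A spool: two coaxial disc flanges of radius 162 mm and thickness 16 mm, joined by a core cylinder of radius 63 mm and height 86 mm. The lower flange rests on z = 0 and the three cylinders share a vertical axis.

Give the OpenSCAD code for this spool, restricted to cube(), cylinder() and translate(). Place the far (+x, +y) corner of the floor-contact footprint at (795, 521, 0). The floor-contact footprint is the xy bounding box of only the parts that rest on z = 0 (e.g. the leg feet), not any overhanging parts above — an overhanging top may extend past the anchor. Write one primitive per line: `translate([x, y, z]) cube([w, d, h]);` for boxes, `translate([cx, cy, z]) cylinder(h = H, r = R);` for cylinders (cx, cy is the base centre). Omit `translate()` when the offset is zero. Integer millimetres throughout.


translate([633, 359, 0]) cylinder(h = 16, r = 162);
translate([633, 359, 16]) cylinder(h = 86, r = 63);
translate([633, 359, 102]) cylinder(h = 16, r = 162);


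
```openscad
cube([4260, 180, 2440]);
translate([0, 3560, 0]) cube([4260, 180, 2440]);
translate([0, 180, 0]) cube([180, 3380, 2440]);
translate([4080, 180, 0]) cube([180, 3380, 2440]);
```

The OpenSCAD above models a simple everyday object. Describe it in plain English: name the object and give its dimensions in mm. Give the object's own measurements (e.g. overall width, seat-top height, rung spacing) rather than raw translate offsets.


The wall frame of a small rectangular building: four walls, each 2440 mm tall and 180 mm thick, enclosing a footprint 4260 mm (x) by 3740 mm (y) outside-to-outside, with no floor or roof. The front and back walls (the −y and +y sides) span the full width; the two side walls fit between them.


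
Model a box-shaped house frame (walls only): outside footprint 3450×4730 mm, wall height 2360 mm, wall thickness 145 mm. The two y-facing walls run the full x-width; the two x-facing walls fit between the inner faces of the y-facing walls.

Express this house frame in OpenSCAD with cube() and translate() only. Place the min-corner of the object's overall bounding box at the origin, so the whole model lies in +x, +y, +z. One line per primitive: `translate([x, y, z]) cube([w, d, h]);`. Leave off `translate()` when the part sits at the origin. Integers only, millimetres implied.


cube([3450, 145, 2360]);
translate([0, 4585, 0]) cube([3450, 145, 2360]);
translate([0, 145, 0]) cube([145, 4440, 2360]);
translate([3305, 145, 0]) cube([145, 4440, 2360]);


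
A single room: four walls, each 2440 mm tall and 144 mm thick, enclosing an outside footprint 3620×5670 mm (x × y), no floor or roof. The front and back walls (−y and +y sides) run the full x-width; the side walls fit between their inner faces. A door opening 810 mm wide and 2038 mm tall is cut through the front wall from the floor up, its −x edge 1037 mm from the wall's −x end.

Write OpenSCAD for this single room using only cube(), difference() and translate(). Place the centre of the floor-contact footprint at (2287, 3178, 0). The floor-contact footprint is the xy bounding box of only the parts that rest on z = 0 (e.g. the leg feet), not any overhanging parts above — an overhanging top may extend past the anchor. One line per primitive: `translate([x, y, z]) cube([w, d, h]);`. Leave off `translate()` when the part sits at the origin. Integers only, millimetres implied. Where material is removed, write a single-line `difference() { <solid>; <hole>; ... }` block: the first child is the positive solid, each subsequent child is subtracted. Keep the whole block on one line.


difference() { translate([477, 343, 0]) cube([3620, 144, 2440]); translate([1514, 343, 0]) cube([810, 144, 2038]); }
translate([477, 5869, 0]) cube([3620, 144, 2440]);
translate([477, 487, 0]) cube([144, 5382, 2440]);
translate([3953, 487, 0]) cube([144, 5382, 2440]);


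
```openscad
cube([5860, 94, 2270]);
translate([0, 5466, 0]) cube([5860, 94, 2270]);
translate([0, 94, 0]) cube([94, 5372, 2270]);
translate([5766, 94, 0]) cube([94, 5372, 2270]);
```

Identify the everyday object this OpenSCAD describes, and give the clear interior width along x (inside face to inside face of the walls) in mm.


A house (or room) frame. The interior width is 5672 mm.

Four 2270 mm walls enclosing a rectangle with no floor or roof — a room or house frame. Outside width is 5860 mm and wall thickness is 94 mm, so the interior width is 5860 − 2 × 94 = 5672 mm.


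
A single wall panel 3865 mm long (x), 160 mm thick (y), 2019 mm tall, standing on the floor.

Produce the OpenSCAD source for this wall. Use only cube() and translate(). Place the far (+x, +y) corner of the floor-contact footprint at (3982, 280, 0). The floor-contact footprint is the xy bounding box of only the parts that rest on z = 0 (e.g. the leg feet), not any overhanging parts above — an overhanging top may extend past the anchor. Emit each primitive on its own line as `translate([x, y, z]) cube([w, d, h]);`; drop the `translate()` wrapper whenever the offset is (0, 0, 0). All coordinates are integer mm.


translate([117, 120, 0]) cube([3865, 160, 2019]);


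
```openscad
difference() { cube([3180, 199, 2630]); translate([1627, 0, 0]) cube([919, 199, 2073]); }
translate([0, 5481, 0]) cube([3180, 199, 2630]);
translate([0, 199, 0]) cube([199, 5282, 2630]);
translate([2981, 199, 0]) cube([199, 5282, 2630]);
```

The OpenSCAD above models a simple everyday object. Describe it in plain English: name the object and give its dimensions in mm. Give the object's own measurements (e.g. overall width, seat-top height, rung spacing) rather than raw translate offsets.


A single room: four walls, each 2630 mm tall and 199 mm thick, enclosing an outside footprint 3180×5680 mm (x × y), no floor or roof. The front and back walls (−y and +y sides) run the full x-width; the side walls fit between their inner faces. A door opening 919 mm wide and 2073 mm tall is cut through the front wall from the floor up, its −x edge 1627 mm from the wall's −x end.


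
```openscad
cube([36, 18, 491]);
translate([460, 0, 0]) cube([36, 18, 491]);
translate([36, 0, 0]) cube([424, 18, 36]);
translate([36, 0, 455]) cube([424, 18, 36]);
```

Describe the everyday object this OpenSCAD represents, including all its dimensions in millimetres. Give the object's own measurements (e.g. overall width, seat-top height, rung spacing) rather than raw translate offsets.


A rectangular picture frame lying in the x–z plane (depth along y). The opening is 424 mm wide (x) by 419 mm tall (z), surrounded by a border 36 mm wide on all four sides. The frame is 18 mm deep and is made of two full-height vertical stiles with two horizontal rails fitted between them.


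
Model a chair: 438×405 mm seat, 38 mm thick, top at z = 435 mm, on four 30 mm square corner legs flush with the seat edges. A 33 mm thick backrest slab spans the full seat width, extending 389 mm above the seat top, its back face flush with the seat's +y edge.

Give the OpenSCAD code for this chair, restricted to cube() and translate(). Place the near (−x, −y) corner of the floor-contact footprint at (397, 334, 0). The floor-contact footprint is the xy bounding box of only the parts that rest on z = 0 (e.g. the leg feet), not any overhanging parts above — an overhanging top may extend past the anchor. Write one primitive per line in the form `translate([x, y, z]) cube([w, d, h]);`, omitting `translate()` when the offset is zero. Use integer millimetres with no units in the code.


// leg_h = 435 - 38 = 397
translate([397, 334, 397]) cube([438, 405, 38]);
translate([397, 334, 0]) cube([30, 30, 397]);
translate([805, 334, 0]) cube([30, 30, 397]);
translate([397, 709, 0]) cube([30, 30, 397]);
translate([805, 709, 0]) cube([30, 30, 397]);
translate([397, 706, 435]) cube([438, 33, 389]);


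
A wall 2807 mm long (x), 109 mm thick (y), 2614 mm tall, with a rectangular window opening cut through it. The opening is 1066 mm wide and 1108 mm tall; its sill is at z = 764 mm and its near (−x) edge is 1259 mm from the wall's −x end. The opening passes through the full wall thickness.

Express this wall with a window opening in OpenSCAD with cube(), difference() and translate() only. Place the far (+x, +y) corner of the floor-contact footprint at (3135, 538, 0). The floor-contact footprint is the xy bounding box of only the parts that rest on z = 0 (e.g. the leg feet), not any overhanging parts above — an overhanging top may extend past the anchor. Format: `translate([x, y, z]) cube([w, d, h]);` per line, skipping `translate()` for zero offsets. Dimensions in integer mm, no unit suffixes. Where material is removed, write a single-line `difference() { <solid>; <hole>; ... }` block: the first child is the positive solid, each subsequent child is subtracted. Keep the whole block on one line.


difference() { translate([328, 429, 0]) cube([2807, 109, 2614]); translate([1587, 429, 764]) cube([1066, 109, 1108]); }


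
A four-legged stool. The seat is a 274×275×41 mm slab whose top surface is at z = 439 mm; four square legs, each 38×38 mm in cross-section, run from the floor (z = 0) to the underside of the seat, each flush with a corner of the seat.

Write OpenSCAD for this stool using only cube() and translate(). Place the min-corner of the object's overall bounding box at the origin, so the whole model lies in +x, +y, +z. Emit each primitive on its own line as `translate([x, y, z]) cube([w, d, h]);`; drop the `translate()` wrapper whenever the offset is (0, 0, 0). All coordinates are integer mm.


translate([0, 0, 398]) cube([274, 275, 41]);
cube([38, 38, 398]);
translate([236, 0, 0]) cube([38, 38, 398]);
translate([0, 237, 0]) cube([38, 38, 398]);
translate([236, 237, 0]) cube([38, 38, 398]);


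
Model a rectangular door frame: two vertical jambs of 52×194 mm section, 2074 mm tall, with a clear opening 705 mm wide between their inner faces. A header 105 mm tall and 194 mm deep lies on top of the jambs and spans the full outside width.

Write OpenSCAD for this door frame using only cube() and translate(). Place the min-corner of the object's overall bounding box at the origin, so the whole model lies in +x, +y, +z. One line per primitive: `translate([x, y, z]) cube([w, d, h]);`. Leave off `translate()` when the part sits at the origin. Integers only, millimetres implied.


cube([52, 194, 2074]);
translate([757, 0, 0]) cube([52, 194, 2074]);
translate([0, 0, 2074]) cube([809, 194, 105]);


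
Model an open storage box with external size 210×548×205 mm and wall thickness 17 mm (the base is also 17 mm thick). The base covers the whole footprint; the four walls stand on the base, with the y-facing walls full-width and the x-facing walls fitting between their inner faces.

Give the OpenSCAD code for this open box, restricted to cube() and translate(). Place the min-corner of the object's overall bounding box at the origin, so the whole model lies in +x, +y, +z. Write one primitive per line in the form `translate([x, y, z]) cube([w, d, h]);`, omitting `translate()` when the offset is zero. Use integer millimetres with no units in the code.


cube([210, 548, 17]);
translate([0, 0, 17]) cube([210, 17, 188]);
translate([0, 531, 17]) cube([210, 17, 188]);
translate([0, 17, 17]) cube([17, 514, 188]);
translate([193, 17, 17]) cube([17, 514, 188]);


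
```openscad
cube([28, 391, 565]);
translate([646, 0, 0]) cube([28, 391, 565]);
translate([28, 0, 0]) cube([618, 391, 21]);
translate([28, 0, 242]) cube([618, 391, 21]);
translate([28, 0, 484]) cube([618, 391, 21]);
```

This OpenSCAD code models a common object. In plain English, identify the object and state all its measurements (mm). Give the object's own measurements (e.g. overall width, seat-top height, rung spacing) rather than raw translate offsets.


An open bookshelf. Two side panels, each 28 mm thick, 391 mm deep and 565 mm tall, stand 674 mm apart (outside-to-outside). Between them sit 3 shelves, each 21 mm thick and 391 mm deep, spanning the full gap between the sides. The bottom shelf rests on the floor (its underside at z = 0) and the clear gap between one shelf's top and the next shelf's underside is 221 mm.


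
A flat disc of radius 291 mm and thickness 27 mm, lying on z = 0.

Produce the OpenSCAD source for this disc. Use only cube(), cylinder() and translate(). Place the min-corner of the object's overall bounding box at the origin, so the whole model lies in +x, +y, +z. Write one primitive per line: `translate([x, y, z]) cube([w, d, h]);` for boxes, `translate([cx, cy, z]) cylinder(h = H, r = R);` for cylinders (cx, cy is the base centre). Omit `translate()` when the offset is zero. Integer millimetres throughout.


translate([291, 291, 0]) cylinder(h = 27, r = 291);


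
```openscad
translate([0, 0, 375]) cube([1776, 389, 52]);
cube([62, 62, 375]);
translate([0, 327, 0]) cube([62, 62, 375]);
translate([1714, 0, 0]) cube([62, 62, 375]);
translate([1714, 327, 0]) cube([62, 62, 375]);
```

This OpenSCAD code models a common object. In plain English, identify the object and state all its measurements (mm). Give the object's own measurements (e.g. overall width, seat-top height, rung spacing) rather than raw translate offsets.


A bench: a 1776×389 mm seat slab, 52 mm thick, top at z = 427 mm, on four 62×62 mm square legs flush with the seat corners and standing on z = 0.


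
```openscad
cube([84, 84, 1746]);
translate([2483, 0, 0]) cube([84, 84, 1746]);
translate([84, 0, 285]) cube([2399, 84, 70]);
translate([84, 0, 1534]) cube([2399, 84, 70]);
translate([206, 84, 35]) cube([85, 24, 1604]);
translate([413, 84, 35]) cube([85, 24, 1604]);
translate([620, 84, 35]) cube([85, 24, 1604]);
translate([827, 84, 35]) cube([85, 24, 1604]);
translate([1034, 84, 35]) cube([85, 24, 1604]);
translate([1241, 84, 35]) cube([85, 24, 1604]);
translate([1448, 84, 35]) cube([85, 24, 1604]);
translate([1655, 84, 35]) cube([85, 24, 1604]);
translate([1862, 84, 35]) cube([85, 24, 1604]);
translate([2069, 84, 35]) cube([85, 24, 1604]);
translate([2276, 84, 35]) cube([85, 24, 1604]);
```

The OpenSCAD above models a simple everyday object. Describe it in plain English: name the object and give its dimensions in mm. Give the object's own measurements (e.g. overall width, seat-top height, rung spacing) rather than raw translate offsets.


A fence section. Two 84×84 mm posts, 1746 mm tall, stand on the floor with a clear span of 2399 mm between their inner faces. Two horizontal rails of 84×70 mm section span the gap between the posts with their undersides at z = 285 mm and z = 1534 mm, flush with the posts' −y face. 11 pickets, each 85 mm wide, 24 mm thick and 1604 mm tall, are fixed to the +y face of the rails with their bottoms at z = 35 mm, spaced across the span with a 122 mm gap after the −x post and between neighbouring pickets and before the +x post.


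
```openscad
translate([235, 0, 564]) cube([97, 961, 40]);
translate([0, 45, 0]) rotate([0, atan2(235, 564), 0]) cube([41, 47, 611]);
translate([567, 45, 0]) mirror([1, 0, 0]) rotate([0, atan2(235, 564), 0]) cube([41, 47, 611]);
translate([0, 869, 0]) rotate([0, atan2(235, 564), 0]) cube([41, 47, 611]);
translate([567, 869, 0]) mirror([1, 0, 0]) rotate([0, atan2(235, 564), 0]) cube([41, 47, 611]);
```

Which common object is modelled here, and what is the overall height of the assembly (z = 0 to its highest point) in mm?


A sawhorse. The overall height is 604 mm.

A beam across two mirrored pairs of raked legs — a sawhorse. The beam's underside is at z = 564 (matching the legs' vertical rise in atan2(235, 564)) and the beam is 40 mm tall, so its top is at 564 + 40 = 604 mm. The raked legs top out at the beam's underside, so that is the highest point.


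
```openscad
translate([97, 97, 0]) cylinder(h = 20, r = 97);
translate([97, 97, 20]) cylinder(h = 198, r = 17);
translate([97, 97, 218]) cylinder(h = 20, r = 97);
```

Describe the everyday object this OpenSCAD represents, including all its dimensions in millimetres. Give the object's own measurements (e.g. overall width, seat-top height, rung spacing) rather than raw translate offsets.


A spool: two coaxial disc flanges of radius 97 mm and thickness 20 mm, joined by a core cylinder of radius 17 mm and height 198 mm. The lower flange rests on z = 0 and the three cylinders share a vertical axis.


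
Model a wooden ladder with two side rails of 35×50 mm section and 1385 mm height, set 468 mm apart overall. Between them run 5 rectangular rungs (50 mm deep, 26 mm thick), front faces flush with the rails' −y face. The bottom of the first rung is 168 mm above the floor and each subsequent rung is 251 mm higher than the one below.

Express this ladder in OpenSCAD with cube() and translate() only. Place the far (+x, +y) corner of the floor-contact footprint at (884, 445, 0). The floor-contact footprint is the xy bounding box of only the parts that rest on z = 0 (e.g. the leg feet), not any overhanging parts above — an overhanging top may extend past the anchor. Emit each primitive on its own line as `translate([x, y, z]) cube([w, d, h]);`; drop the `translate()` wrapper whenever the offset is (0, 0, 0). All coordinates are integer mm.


translate([416, 395, 0]) cube([35, 50, 1385]);
translate([849, 395, 0]) cube([35, 50, 1385]);
translate([451, 395, 168]) cube([398, 50, 26]);
translate([451, 395, 419]) cube([398, 50, 26]);
translate([451, 395, 670]) cube([398, 50, 26]);
translate([451, 395, 921]) cube([398, 50, 26]);
translate([451, 395, 1172]) cube([398, 50, 26]);


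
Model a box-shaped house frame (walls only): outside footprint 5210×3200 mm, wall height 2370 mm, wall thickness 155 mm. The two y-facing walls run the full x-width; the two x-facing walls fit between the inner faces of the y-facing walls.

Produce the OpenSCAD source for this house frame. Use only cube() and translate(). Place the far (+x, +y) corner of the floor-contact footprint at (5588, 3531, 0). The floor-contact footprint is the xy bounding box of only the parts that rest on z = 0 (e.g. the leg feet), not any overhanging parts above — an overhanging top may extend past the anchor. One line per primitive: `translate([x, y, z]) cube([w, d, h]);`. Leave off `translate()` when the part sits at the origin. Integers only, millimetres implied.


translate([378, 331, 0]) cube([5210, 155, 2370]);
translate([378, 3376, 0]) cube([5210, 155, 2370]);
translate([378, 486, 0]) cube([155, 2890, 2370]);
translate([5433, 486, 0]) cube([155, 2890, 2370]);


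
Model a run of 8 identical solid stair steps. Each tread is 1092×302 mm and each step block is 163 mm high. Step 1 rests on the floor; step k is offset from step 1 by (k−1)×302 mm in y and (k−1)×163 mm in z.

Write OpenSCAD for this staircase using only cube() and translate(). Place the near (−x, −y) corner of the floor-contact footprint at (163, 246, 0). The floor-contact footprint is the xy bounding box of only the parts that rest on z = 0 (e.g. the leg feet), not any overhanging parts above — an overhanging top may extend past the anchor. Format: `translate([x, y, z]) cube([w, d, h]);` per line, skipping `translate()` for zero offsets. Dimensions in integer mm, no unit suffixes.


translate([163, 246, 0]) cube([1092, 302, 163]);
translate([163, 548, 163]) cube([1092, 302, 163]);
translate([163, 850, 326]) cube([1092, 302, 163]);
translate([163, 1152, 489]) cube([1092, 302, 163]);
translate([163, 1454, 652]) cube([1092, 302, 163]);
translate([163, 1756, 815]) cube([1092, 302, 163]);
translate([163, 2058, 978]) cube([1092, 302, 163]);
translate([163, 2360, 1141]) cube([1092, 302, 163]);


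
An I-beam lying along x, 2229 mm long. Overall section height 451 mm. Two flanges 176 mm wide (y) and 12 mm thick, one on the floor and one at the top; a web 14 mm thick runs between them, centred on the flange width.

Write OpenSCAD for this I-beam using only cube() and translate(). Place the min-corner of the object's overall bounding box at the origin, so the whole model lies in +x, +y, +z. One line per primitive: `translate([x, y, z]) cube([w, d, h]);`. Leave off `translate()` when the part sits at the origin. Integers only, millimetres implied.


cube([2229, 176, 12]);
translate([0, 81, 12]) cube([2229, 14, 427]);
translate([0, 0, 439]) cube([2229, 176, 12]);


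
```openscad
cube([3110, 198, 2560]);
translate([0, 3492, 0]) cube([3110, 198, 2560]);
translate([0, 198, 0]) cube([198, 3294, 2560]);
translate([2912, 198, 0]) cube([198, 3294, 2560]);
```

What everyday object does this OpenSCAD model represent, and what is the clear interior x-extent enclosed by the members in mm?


A house (or room) frame. The interior width is 2714 mm.

Four 2560 mm walls enclosing a rectangle with no floor or roof — a room or house frame. Outside width is 3110 mm and wall thickness is 198 mm, so the interior width is 3110 − 2 × 198 = 2714 mm.


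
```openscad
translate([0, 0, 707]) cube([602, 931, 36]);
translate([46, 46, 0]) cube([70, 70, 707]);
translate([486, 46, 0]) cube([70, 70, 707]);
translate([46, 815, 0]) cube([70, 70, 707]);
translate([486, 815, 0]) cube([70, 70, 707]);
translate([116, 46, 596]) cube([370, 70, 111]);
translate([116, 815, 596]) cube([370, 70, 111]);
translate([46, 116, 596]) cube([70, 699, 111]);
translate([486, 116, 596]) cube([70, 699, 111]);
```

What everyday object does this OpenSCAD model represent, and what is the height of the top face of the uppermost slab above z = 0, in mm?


A table. The table height is 743 mm.

A 602×931×36 slab sits at z = 707 on four 70 mm square posts — a table. The top surface is at 707 + 36 = 743 mm.
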